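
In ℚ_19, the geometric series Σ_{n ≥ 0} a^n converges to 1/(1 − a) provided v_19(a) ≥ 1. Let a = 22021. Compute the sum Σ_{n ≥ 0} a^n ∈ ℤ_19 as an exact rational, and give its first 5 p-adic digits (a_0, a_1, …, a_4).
Σ a^n = 1/(1 − a) = -1/22020;  first 5 digits = (1, 0, 4, 3, 16)

v_19(a) = 2 ≥ 1, so the series converges in ℤ_19 to 1/(1 − a) = 1/(1 − 22021) = -1/22020. Expand this rational in ℤ_19: compute digits iteratively via d_i = x_i mod 19, x_{i+1} = (x_i − d_i)/19. The first 5 digits are (1, 0, 4, 3, 16).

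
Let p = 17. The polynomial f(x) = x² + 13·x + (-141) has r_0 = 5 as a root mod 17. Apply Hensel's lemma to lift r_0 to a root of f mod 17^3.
r_2 = 3048 (mod 4913)

Hensel: r_{i+1} = r_i − f(r_i)·(f′(r_i))^{-1} mod 17^{i+2}, f′(x) = 2x + 13. Iterate:
  r_0 = 5 (mod 17)
  r_1 = 158 (mod 289)
  r_2 = 3048 (mod 4913)
Final: r = 3048 satisfies f(r) ≡ 0 mod 17^3.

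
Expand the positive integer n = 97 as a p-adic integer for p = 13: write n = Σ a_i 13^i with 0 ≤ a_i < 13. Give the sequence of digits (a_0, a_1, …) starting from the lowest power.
(a_0, a_1, …) = (6, 7)

Repeated division by 13 gives the digits low-to-high: 97 = 6 + 7·13^1. Digit sequence: (6, 7).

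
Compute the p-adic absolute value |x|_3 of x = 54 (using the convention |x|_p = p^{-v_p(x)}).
|54|_3 = 1/27

Step 1 — compute v_3(x) by factoring powers of 3 out of the numerator and denominator: v_3(54) = 3. Step 2 — apply |x|_p = p^{-v_p(x)} = 3^{-3} = 1/27.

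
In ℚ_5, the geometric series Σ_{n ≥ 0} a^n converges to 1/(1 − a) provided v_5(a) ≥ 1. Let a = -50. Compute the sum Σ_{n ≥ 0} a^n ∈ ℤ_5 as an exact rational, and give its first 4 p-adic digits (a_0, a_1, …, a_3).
Σ a^n = 1/(1 − a) = 1/51;  first 4 digits = (1, 0, 3, 4)

v_5(a) = 2 ≥ 1, so the series converges in ℤ_5 to 1/(1 − a) = 1/(1 − (-50)) = 1/51. Expand this rational in ℤ_5: compute digits iteratively via d_i = x_i mod 5, x_{i+1} = (x_i − d_i)/5. The first 4 digits are (1, 0, 3, 4).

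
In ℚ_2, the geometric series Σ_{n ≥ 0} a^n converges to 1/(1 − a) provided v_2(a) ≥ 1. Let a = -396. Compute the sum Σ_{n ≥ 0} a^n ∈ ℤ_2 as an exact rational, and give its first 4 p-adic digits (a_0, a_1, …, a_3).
Σ a^n = 1/(1 − a) = 1/397;  first 4 digits = (1, 0, 1, 0)

v_2(a) = 2 ≥ 1, so the series converges in ℤ_2 to 1/(1 − a) = 1/(1 − (-396)) = 1/397. Expand this rational in ℤ_2: compute digits iteratively via d_i = x_i mod 2, x_{i+1} = (x_i − d_i)/2. The first 4 digits are (1, 0, 1, 0).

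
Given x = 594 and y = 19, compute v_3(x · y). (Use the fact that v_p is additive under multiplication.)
v_3(11286) = 3

v_p(x) = 3 (factor: 594 = 3^3 · 22); v_p(y) = 0 (factor: 19 = 3^0 · 19). Additivity: v_p(xy) = v_p(x) + v_p(y) = 3 + 0 = 3. (Direct check: xy = 11286 = 3^3 · (418).)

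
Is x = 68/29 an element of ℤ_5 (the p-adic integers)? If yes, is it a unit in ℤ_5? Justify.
x ∈ ℤ_5^× (unit); v_5(x) = 0

ℤ_5 = {x ∈ ℚ_5 : v_5(x) ≥ 0} and ℤ_5^× = {x ∈ ℤ_5 : v_5(x) = 0}. Here v_5(68/29) = v_5(num) − v_5(den) = 0; compare against these criteria.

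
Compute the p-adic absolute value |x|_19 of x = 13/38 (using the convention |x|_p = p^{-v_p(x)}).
|13/38|_19 = 19

Step 1 — compute v_19(x) by factoring powers of 19 out of the numerator and denominator: v_19(13/38) = -1. Step 2 — apply |x|_p = p^{-v_p(x)} = 19^{1} = 19.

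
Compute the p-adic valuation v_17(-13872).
v_17(-13872) = 2

v_17(n) is the largest exponent k such that 17^k divides n. Factor out: -13872 = -17^2 · 48. (Sign doesn't affect v_p.) So v_17(-13872) = 2.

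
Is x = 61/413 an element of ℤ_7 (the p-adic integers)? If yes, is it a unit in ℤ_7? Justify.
x ∉ ℤ_7 (v_7(x) = -1 < 0)

ℤ_7 = {x ∈ ℚ_7 : v_7(x) ≥ 0} and ℤ_7^× = {x ∈ ℤ_7 : v_7(x) = 0}. Here v_7(61/413) = v_7(num) − v_7(den) = -1; compare against these criteria.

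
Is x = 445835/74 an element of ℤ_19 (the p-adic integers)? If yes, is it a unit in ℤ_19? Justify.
x ∈ ℤ_19 but not a unit; v_19(x) = 3 > 0

ℤ_19 = {x ∈ ℚ_19 : v_19(x) ≥ 0} and ℤ_19^× = {x ∈ ℤ_19 : v_19(x) = 0}. Here v_19(445835/74) = v_19(num) − v_19(den) = 3; compare against these criteria.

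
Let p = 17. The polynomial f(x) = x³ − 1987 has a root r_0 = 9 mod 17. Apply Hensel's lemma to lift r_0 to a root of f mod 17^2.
r_1 = 145 (mod 289)

Hensel: r_{i+1} = r_i − f(r_i)/f′(r_i) mod 17^{i+2}, where f′(x) = 3x². Iterate:
  r_0 = 9 (mod 17)
  r_1 = 145 (mod 289)
Final: r = 145 with f(r) ≡ 0 mod 17^2.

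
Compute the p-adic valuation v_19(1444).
v_19(1444) = 2

v_19(n) is the largest exponent k such that 19^k divides n. Factor out: 1444 = 19^2 · 4. (Sign doesn't affect v_p.) So v_19(1444) = 2.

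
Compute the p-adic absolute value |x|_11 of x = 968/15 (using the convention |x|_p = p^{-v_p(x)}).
|968/15|_11 = 1/121

Step 1 — compute v_11(x) by factoring powers of 11 out of the numerator and denominator: v_11(968/15) = 2. Step 2 — apply |x|_p = p^{-v_p(x)} = 11^{-2} = 1/121.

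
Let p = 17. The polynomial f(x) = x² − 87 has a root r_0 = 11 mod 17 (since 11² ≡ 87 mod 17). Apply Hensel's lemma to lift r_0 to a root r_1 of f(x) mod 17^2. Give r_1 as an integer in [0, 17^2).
r_1 = 62 (mod 289)

Hensel's recurrence: r_{i+1} = r_i − f(r_i)·(f′(r_i))^{-1} mod 17^{i+2}, with f′(x) = 2x. Iterate:
  r_0 = 11 (mod 17)
  r_1 = 62 (mod 289)
Final: r_1 = 62, and one checks f(r_1) ≡ 0 mod 17^2.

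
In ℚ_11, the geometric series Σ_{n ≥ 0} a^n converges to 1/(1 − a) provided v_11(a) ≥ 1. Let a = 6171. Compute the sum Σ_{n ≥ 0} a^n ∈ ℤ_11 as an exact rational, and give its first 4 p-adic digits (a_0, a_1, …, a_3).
Σ a^n = 1/(1 − a) = -1/6170;  first 4 digits = (1, 0, 7, 4)

v_11(a) = 2 ≥ 1, so the series converges in ℤ_11 to 1/(1 − a) = 1/(1 − 6171) = -1/6170. Expand this rational in ℤ_11: compute digits iteratively via d_i = x_i mod 11, x_{i+1} = (x_i − d_i)/11. The first 4 digits are (1, 0, 7, 4).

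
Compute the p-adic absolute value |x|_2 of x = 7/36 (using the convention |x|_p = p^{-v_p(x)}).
|7/36|_2 = 4

Step 1 — compute v_2(x) by factoring powers of 2 out of the numerator and denominator: v_2(7/36) = -2. Step 2 — apply |x|_p = p^{-v_p(x)} = 2^{2} = 4.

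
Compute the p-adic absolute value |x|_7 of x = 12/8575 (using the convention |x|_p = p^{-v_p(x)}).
|12/8575|_7 = 343

Step 1 — compute v_7(x) by factoring powers of 7 out of the numerator and denominator: v_7(12/8575) = -3. Step 2 — apply |x|_p = p^{-v_p(x)} = 7^{3} = 343.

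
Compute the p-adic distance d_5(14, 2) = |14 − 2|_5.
d_5(14, 2) = 1

Step 1 — x − y = 14 − 2 = 12. Step 2 — v_5(12) = 0 (factor: 12 = (5^0 · 12); the sign does not affect v_p). Step 3 — |x − y|_5 = 5^{0} = 1.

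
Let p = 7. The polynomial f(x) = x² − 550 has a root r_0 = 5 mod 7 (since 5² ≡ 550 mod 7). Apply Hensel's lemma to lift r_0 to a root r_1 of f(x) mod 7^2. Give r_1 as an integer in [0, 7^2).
r_1 = 33 (mod 49)

Hensel's recurrence: r_{i+1} = r_i − f(r_i)·(f′(r_i))^{-1} mod 7^{i+2}, with f′(x) = 2x. Iterate:
  r_0 = 5 (mod 7)
  r_1 = 33 (mod 49)
Final: r_1 = 33, and one checks f(r_1) ≡ 0 mod 7^2.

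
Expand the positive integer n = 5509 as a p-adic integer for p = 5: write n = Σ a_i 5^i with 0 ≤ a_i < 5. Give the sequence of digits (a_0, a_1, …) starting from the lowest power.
(a_0, a_1, …) = (4, 1, 0, 4, 3, 1)

Repeated division by 5 gives the digits low-to-high: 5509 = 4 + 1·5^1 + 4·5^3 + 3·5^4 + 1·5^5. Digit sequence: (4, 1, 0, 4, 3, 1).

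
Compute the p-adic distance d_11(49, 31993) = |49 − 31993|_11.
d_11(49, 31993) = 1/1331

Step 1 — x − y = 49 − 31993 = -31944. Step 2 — v_11(-31944) = 3 (factor: -31944 = −(11^3 · 24); the sign does not affect v_p). Step 3 — |x − y|_11 = 11^{-3} = 1/1331.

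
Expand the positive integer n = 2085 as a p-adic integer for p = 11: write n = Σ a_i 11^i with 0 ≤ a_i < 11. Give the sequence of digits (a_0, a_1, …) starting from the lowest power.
(a_0, a_1, …) = (6, 2, 6, 1)

Repeated division by 11 gives the digits low-to-high: 2085 = 6 + 2·11^1 + 6·11^2 + 1·11^3. Digit sequence: (6, 2, 6, 1).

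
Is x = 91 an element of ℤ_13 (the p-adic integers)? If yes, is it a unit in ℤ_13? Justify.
x ∈ ℤ_13 but not a unit; v_13(x) = 1 > 0

ℤ_13 = {x ∈ ℚ_13 : v_13(x) ≥ 0} and ℤ_13^× = {x ∈ ℤ_13 : v_13(x) = 0}. Here v_13(91) = v_13(num) − v_13(den) = 1; compare against these criteria.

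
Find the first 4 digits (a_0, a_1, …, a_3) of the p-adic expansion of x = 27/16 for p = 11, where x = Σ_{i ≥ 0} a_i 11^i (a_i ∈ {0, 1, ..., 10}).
(a_0, …, a_3) = (1, 9, 4, 3)

v_11(27/16) = 0 (numerator and denominator both coprime to 11), so x ∈ ℤ_11^×. Compute digits iteratively via a_i = x_i mod 11, x_{i+1} = (x_i − a_i)/11, with x_0 = x:
  x_0 = 27/16;  a_0 = 1;  x_1 = (x_0 − 1)/11 = 1/16
  x_1 = 1/16;  a_1 = 9;  x_2 = (x_1 − 9)/11 = -13/16
  x_2 = -13/16;  a_2 = 4;  x_3 = (x_2 − 4)/11 = -7/16
  x_3 = -7/16;  a_3 = 3;  x_4 = (x_3 − 3)/11 = -5/16
Digits: (1, 9, 4, 3).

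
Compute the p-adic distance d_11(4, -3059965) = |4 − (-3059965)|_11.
d_11(4, -3059965) = 1/161051

Step 1 — x − y = 4 − (-3059965) = 3059969. Step 2 — v_11(3059969) = 5 (factor: 3059969 = (11^5 · 19); the sign does not affect v_p). Step 3 — |x − y|_11 = 11^{-5} = 1/161051.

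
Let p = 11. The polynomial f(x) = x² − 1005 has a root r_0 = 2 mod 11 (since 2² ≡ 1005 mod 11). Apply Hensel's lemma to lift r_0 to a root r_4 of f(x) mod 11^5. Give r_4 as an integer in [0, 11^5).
r_4 = 1795 (mod 161051)

Hensel's recurrence: r_{i+1} = r_i − f(r_i)·(f′(r_i))^{-1} mod 11^{i+2}, with f′(x) = 2x. Iterate:
  r_0 = 2 (mod 11)
  r_1 = 101 (mod 121)
  r_2 = 464 (mod 1331)
  r_3 = 1795 (mod 14641)
  r_4 = 1795 (mod 161051)
Final: r_4 = 1795, and one checks f(r_4) ≡ 0 mod 11^5.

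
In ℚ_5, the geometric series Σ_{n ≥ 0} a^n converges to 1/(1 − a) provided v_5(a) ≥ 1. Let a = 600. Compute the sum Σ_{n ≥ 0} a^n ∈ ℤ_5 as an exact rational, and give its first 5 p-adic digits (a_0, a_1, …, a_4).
Σ a^n = 1/(1 − a) = -1/599;  first 5 digits = (1, 0, 4, 4, 1)

v_5(a) = 2 ≥ 1, so the series converges in ℤ_5 to 1/(1 − a) = 1/(1 − 600) = -1/599. Expand this rational in ℤ_5: compute digits iteratively via d_i = x_i mod 5, x_{i+1} = (x_i − d_i)/5. The first 5 digits are (1, 0, 4, 4, 1).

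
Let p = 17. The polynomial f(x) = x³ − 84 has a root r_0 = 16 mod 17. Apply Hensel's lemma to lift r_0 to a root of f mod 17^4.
r_3 = 79984 (mod 83521)

Hensel: r_{i+1} = r_i − f(r_i)/f′(r_i) mod 17^{i+2}, where f′(x) = 3x². Iterate:
  r_0 = 16 (mod 17)
  r_1 = 220 (mod 289)
  r_2 = 1376 (mod 4913)
  r_3 = 79984 (mod 83521)
Final: r = 79984 with f(r) ≡ 0 mod 17^4.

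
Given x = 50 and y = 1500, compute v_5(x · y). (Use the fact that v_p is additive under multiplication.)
v_5(75000) = 5

v_p(x) = 2 (factor: 50 = 5^2 · 2); v_p(y) = 3 (factor: 1500 = 5^3 · 12). Additivity: v_p(xy) = v_p(x) + v_p(y) = 2 + 3 = 5. (Direct check: xy = 75000 = 5^5 · (24).)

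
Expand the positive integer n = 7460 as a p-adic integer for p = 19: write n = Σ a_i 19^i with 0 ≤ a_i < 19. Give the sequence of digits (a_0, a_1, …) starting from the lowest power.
(a_0, a_1, …) = (12, 12, 1, 1)

Repeated division by 19 gives the digits low-to-high: 7460 = 12 + 12·19^1 + 1·19^2 + 1·19^3. Digit sequence: (12, 12, 1, 1).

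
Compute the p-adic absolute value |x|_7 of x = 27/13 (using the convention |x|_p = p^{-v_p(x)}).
|27/13|_7 = 1

Step 1 — compute v_7(x) by factoring powers of 7 out of the numerator and denominator: v_7(27/13) = 0. Step 2 — apply |x|_p = p^{-v_p(x)} = 7^{0} = 1.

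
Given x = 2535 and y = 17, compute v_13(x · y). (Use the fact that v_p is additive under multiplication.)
v_13(43095) = 2

v_p(x) = 2 (factor: 2535 = 13^2 · 15); v_p(y) = 0 (factor: 17 = 13^0 · 17). Additivity: v_p(xy) = v_p(x) + v_p(y) = 2 + 0 = 2. (Direct check: xy = 43095 = 13^2 · (255).)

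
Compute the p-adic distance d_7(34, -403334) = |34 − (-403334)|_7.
d_7(34, -403334) = 1/16807

Step 1 — x − y = 34 − (-403334) = 403368. Step 2 — v_7(403368) = 5 (factor: 403368 = (7^5 · 24); the sign does not affect v_p). Step 3 — |x − y|_7 = 7^{-5} = 1/16807.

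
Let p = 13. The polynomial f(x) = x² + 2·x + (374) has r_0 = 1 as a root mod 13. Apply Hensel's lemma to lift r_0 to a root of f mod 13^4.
r_3 = 1977 (mod 28561)

Hensel: r_{i+1} = r_i − f(r_i)·(f′(r_i))^{-1} mod 13^{i+2}, f′(x) = 2x + 2. Iterate:
  r_0 = 1 (mod 13)
  r_1 = 118 (mod 169)
  r_2 = 1977 (mod 2197)
  r_3 = 1977 (mod 28561)
Final: r = 1977 satisfies f(r) ≡ 0 mod 13^4.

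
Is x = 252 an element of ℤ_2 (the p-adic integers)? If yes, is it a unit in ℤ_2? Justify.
x ∈ ℤ_2 but not a unit; v_2(x) = 2 > 0

ℤ_2 = {x ∈ ℚ_2 : v_2(x) ≥ 0} and ℤ_2^× = {x ∈ ℤ_2 : v_2(x) = 0}. Here v_2(252) = v_2(num) − v_2(den) = 2; compare against these criteria.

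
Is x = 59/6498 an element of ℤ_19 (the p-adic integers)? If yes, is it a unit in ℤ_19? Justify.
x ∉ ℤ_19 (v_19(x) = -2 < 0)

ℤ_19 = {x ∈ ℚ_19 : v_19(x) ≥ 0} and ℤ_19^× = {x ∈ ℤ_19 : v_19(x) = 0}. Here v_19(59/6498) = v_19(num) − v_19(den) = -2; compare against these criteria.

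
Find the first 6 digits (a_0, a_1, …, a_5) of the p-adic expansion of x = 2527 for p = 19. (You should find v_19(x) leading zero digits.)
(a_0, …, a_5) = (0, 0, 7, 0, 0, 0)

v_19(2527) = 2, so a_0 = ... = a_1 = 0. Factor out: x = 19^2 · u with u = 7 a unit in ℤ_19. Expand u iteratively via a_{v+i} = u_i mod 19, u_{i+1} = (u_i − a_{v+i})/19:
  u_0 = 7;  a_2 = 7;  u_1 = (u_0 − 7)/19 = 0
  u_1 = 0;  a_3 = 0;  u_2 = (u_1 − 0)/19 = 0
  u_2 = 0;  a_4 = 0;  u_3 = (u_2 − 0)/19 = 0
  u_3 = 0;  a_5 = 0;  u_4 = (u_3 − 0)/19 = 0
Digits: (0, 0, 7, 0, 0, 0).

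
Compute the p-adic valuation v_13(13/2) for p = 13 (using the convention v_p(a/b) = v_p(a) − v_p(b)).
v_13(13/2) = 1

Factor powers of 13 from the numerator and denominator of the reduced fraction: 13 = 13^1 · 1 and 2 = 13^0 · 2. Apply v_p(a/b) = v_p(a) − v_p(b): v_13(13/2) = 1 − 0 = 1.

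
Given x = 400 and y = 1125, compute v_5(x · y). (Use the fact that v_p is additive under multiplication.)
v_5(450000) = 5

v_p(x) = 2 (factor: 400 = 5^2 · 16); v_p(y) = 3 (factor: 1125 = 5^3 · 9). Additivity: v_p(xy) = v_p(x) + v_p(y) = 2 + 3 = 5. (Direct check: xy = 450000 = 5^5 · (144).)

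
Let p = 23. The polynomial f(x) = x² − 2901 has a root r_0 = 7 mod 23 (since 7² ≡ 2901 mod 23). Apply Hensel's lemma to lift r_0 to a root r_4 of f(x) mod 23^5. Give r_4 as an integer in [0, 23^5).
r_4 = 4661003 (mod 6436343)

Hensel's recurrence: r_{i+1} = r_i − f(r_i)·(f′(r_i))^{-1} mod 23^{i+2}, with f′(x) = 2x. Iterate:
  r_0 = 7 (mod 23)
  r_1 = 513 (mod 529)
  r_2 = 1042 (mod 12167)
  r_3 = 183547 (mod 279841)
  r_4 = 4661003 (mod 6436343)
Final: r_4 = 4661003, and one checks f(r_4) ≡ 0 mod 23^5.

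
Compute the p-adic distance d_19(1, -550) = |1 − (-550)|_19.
d_19(1, -550) = 1/19

Step 1 — x − y = 1 − (-550) = 551. Step 2 — v_19(551) = 1 (factor: 551 = (19^1 · 29); the sign does not affect v_p). Step 3 — |x − y|_19 = 19^{-1} = 1/19.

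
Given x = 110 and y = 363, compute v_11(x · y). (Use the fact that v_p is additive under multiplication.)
v_11(39930) = 3

v_p(x) = 1 (factor: 110 = 11^1 · 10); v_p(y) = 2 (factor: 363 = 11^2 · 3). Additivity: v_p(xy) = v_p(x) + v_p(y) = 1 + 2 = 3. (Direct check: xy = 39930 = 11^3 · (30).)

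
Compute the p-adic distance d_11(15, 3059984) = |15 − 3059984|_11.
d_11(15, 3059984) = 1/161051

Step 1 — x − y = 15 − 3059984 = -3059969. Step 2 — v_11(-3059969) = 5 (factor: -3059969 = −(11^5 · 19); the sign does not affect v_p). Step 3 — |x − y|_11 = 11^{-5} = 1/161051.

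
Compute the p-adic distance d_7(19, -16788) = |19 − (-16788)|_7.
d_7(19, -16788) = 1/16807

Step 1 — x − y = 19 − (-16788) = 16807. Step 2 — v_7(16807) = 5 (factor: 16807 = (7^5 · 1); the sign does not affect v_p). Step 3 — |x − y|_7 = 7^{-5} = 1/16807.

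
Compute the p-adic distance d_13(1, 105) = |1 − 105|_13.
d_13(1, 105) = 1/13

Step 1 — x − y = 1 − 105 = -104. Step 2 — v_13(-104) = 1 (factor: -104 = −(13^1 · 8); the sign does not affect v_p). Step 3 — |x − y|_13 = 13^{-1} = 1/13.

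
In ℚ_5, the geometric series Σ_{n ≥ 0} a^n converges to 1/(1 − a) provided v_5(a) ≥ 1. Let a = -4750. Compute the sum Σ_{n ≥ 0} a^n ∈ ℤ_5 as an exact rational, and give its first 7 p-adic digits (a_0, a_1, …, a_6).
Σ a^n = 1/(1 − a) = 1/4751;  first 7 digits = (1, 0, 0, 2, 2, 3, 3)

v_5(a) = 3 ≥ 1, so the series converges in ℤ_5 to 1/(1 − a) = 1/(1 − (-4750)) = 1/4751. Expand this rational in ℤ_5: compute digits iteratively via d_i = x_i mod 5, x_{i+1} = (x_i − d_i)/5. The first 7 digits are (1, 0, 0, 2, 2, 3, 3).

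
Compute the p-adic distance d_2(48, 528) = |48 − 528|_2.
d_2(48, 528) = 1/32

Step 1 — x − y = 48 − 528 = -480. Step 2 — v_2(-480) = 5 (factor: -480 = −(2^5 · 15); the sign does not affect v_p). Step 3 — |x − y|_2 = 2^{-5} = 1/32.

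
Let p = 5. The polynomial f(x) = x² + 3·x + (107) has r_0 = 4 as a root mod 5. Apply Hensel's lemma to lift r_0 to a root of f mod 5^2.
r_1 = 19 (mod 25)

Hensel: r_{i+1} = r_i − f(r_i)·(f′(r_i))^{-1} mod 5^{i+2}, f′(x) = 2x + 3. Iterate:
  r_0 = 4 (mod 5)
  r_1 = 19 (mod 25)
Final: r = 19 satisfies f(r) ≡ 0 mod 5^2.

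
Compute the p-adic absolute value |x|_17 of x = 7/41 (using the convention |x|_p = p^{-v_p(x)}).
|7/41|_17 = 1

Step 1 — compute v_17(x) by factoring powers of 17 out of the numerator and denominator: v_17(7/41) = 0. Step 2 — apply |x|_p = p^{-v_p(x)} = 17^{0} = 1.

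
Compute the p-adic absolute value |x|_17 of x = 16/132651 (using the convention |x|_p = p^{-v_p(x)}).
|16/132651|_17 = 4913

Step 1 — compute v_17(x) by factoring powers of 17 out of the numerator and denominator: v_17(16/132651) = -3. Step 2 — apply |x|_p = p^{-v_p(x)} = 17^{3} = 4913.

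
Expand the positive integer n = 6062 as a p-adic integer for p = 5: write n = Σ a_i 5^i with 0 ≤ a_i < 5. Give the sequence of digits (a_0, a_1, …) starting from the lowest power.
(a_0, a_1, …) = (2, 2, 2, 3, 4, 1)

Repeated division by 5 gives the digits low-to-high: 6062 = 2 + 2·5^1 + 2·5^2 + 3·5^3 + 4·5^4 + 1·5^5. Digit sequence: (2, 2, 2, 3, 4, 1).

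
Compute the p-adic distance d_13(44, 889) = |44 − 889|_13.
d_13(44, 889) = 1/169

Step 1 — x − y = 44 − 889 = -845. Step 2 — v_13(-845) = 2 (factor: -845 = −(13^2 · 5); the sign does not affect v_p). Step 3 — |x − y|_13 = 13^{-2} = 1/169.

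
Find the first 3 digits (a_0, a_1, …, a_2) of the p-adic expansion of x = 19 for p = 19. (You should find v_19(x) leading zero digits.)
(a_0, …, a_2) = (0, 1, 0)

v_19(19) = 1, so a_0 = ... = a_0 = 0. Factor out: x = 19^1 · u with u = 1 a unit in ℤ_19. Expand u iteratively via a_{v+i} = u_i mod 19, u_{i+1} = (u_i − a_{v+i})/19:
  u_0 = 1;  a_1 = 1;  u_1 = (u_0 − 1)/19 = 0
  u_1 = 0;  a_2 = 0;  u_2 = (u_1 − 0)/19 = 0
Digits: (0, 1, 0).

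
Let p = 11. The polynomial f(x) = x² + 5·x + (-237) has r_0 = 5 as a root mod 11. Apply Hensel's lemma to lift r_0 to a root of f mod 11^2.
r_1 = 82 (mod 121)

Hensel: r_{i+1} = r_i − f(r_i)·(f′(r_i))^{-1} mod 11^{i+2}, f′(x) = 2x + 5. Iterate:
  r_0 = 5 (mod 11)
  r_1 = 82 (mod 121)
Final: r = 82 satisfies f(r) ≡ 0 mod 11^2.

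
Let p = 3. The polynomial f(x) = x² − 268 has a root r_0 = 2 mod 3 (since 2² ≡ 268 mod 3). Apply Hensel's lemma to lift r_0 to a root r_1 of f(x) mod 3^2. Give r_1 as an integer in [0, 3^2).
r_1 = 5 (mod 9)

Hensel's recurrence: r_{i+1} = r_i − f(r_i)·(f′(r_i))^{-1} mod 3^{i+2}, with f′(x) = 2x. Iterate:
  r_0 = 2 (mod 3)
  r_1 = 5 (mod 9)
Final: r_1 = 5, and one checks f(r_1) ≡ 0 mod 3^2.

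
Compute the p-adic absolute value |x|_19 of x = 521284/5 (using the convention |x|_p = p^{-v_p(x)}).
|521284/5|_19 = 1/130321

Step 1 — compute v_19(x) by factoring powers of 19 out of the numerator and denominator: v_19(521284/5) = 4. Step 2 — apply |x|_p = p^{-v_p(x)} = 19^{-4} = 1/130321.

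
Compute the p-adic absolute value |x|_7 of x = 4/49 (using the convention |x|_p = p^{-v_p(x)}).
|4/49|_7 = 49

Step 1 — compute v_7(x) by factoring powers of 7 out of the numerator and denominator: v_7(4/49) = -2. Step 2 — apply |x|_p = p^{-v_p(x)} = 7^{2} = 49.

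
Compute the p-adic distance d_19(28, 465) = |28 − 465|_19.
d_19(28, 465) = 1/19

Step 1 — x − y = 28 − 465 = -437. Step 2 — v_19(-437) = 1 (factor: -437 = −(19^1 · 23); the sign does not affect v_p). Step 3 — |x − y|_19 = 19^{-1} = 1/19.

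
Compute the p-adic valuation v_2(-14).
v_2(-14) = 1

v_2(n) is the largest exponent k such that 2^k divides n. Factor out: -14 = -2^1 · 7. (Sign doesn't affect v_p.) So v_2(-14) = 1.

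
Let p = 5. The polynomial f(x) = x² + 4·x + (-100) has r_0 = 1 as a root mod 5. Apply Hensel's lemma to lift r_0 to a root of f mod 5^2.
r_1 = 21 (mod 25)

Hensel: r_{i+1} = r_i − f(r_i)·(f′(r_i))^{-1} mod 5^{i+2}, f′(x) = 2x + 4. Iterate:
  r_0 = 1 (mod 5)
  r_1 = 21 (mod 25)
Final: r = 21 satisfies f(r) ≡ 0 mod 5^2.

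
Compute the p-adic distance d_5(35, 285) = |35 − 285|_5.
d_5(35, 285) = 1/125

Step 1 — x − y = 35 − 285 = -250. Step 2 — v_5(-250) = 3 (factor: -250 = −(5^3 · 2); the sign does not affect v_p). Step 3 — |x − y|_5 = 5^{-3} = 1/125.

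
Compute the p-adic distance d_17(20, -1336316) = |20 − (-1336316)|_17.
d_17(20, -1336316) = 1/83521

Step 1 — x − y = 20 − (-1336316) = 1336336. Step 2 — v_17(1336336) = 4 (factor: 1336336 = (17^4 · 16); the sign does not affect v_p). Step 3 — |x − y|_17 = 17^{-4} = 1/83521.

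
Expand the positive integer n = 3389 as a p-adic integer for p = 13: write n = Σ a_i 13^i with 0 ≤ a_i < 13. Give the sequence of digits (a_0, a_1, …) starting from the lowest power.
(a_0, a_1, …) = (9, 0, 7, 1)

Repeated division by 13 gives the digits low-to-high: 3389 = 9 + 7·13^2 + 1·13^3. Digit sequence: (9, 0, 7, 1).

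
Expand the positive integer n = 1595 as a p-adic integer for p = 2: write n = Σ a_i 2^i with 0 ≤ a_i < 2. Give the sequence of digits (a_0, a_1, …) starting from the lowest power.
(a_0, a_1, …) = (1, 1, 0, 1, 1, 1, 0, 0, 0, 1, 1)

Repeated division by 2 gives the digits low-to-high: 1595 = 1 + 1·2^1 + 1·2^3 + 1·2^4 + 1·2^5 + 1·2^9 + 1·2^10. Digit sequence: (1, 1, 0, 1, 1, 1, 0, 0, 0, 1, 1).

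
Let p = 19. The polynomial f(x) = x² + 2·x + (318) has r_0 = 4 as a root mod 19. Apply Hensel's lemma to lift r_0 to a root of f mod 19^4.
r_3 = 84877 (mod 130321)

Hensel: r_{i+1} = r_i − f(r_i)·(f′(r_i))^{-1} mod 19^{i+2}, f′(x) = 2x + 2. Iterate:
  r_0 = 4 (mod 19)
  r_1 = 42 (mod 361)
  r_2 = 2569 (mod 6859)
  r_3 = 84877 (mod 130321)
Final: r = 84877 satisfies f(r) ≡ 0 mod 19^4.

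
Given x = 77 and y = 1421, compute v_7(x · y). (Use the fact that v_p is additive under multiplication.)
v_7(109417) = 3

v_p(x) = 1 (factor: 77 = 7^1 · 11); v_p(y) = 2 (factor: 1421 = 7^2 · 29). Additivity: v_p(xy) = v_p(x) + v_p(y) = 1 + 2 = 3. (Direct check: xy = 109417 = 7^3 · (319).)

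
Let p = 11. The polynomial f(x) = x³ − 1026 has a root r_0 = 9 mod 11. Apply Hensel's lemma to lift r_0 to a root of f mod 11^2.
r_1 = 64 (mod 121)

Hensel: r_{i+1} = r_i − f(r_i)/f′(r_i) mod 11^{i+2}, where f′(x) = 3x². Iterate:
  r_0 = 9 (mod 11)
  r_1 = 64 (mod 121)
Final: r = 64 with f(r) ≡ 0 mod 11^2.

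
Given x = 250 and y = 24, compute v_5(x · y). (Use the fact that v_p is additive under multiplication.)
v_5(6000) = 3

v_p(x) = 3 (factor: 250 = 5^3 · 2); v_p(y) = 0 (factor: 24 = 5^0 · 24). Additivity: v_p(xy) = v_p(x) + v_p(y) = 3 + 0 = 3. (Direct check: xy = 6000 = 5^3 · (48).)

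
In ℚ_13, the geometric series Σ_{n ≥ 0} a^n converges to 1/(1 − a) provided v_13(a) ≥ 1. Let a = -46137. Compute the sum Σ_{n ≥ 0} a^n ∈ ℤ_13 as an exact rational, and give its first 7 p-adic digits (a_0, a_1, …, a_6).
Σ a^n = 1/(1 − a) = 1/46138;  first 7 digits = (1, 0, 0, 5, 11, 12, 11)

v_13(a) = 3 ≥ 1, so the series converges in ℤ_13 to 1/(1 − a) = 1/(1 − (-46137)) = 1/46138. Expand this rational in ℤ_13: compute digits iteratively via d_i = x_i mod 13, x_{i+1} = (x_i − d_i)/13. The first 7 digits are (1, 0, 0, 5, 11, 12, 11).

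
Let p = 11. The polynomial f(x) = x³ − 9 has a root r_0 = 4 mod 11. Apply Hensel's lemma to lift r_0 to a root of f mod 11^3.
r_2 = 323 (mod 1331)

Hensel: r_{i+1} = r_i − f(r_i)/f′(r_i) mod 11^{i+2}, where f′(x) = 3x². Iterate:
  r_0 = 4 (mod 11)
  r_1 = 81 (mod 121)
  r_2 = 323 (mod 1331)
Final: r = 323 with f(r) ≡ 0 mod 11^3.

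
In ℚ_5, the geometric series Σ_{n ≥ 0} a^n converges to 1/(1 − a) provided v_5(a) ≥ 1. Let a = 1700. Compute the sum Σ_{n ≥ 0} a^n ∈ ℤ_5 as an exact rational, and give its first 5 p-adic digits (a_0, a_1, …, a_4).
Σ a^n = 1/(1 − a) = -1/1699;  first 5 digits = (1, 0, 3, 3, 1)

v_5(a) = 2 ≥ 1, so the series converges in ℤ_5 to 1/(1 − a) = 1/(1 − 1700) = -1/1699. Expand this rational in ℤ_5: compute digits iteratively via d_i = x_i mod 5, x_{i+1} = (x_i − d_i)/5. The first 5 digits are (1, 0, 3, 3, 1).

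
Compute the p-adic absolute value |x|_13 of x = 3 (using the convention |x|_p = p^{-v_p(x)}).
|3|_13 = 1

Step 1 — compute v_13(x) by factoring powers of 13 out of the numerator and denominator: v_13(3) = 0. Step 2 — apply |x|_p = p^{-v_p(x)} = 13^{0} = 1.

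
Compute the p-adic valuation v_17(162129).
v_17(162129) = 3

v_17(n) is the largest exponent k such that 17^k divides n. Factor out: 162129 = 17^3 · 33. (Sign doesn't affect v_p.) So v_17(162129) = 3.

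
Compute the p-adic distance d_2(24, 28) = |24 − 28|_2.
d_2(24, 28) = 1/4

Step 1 — x − y = 24 − 28 = -4. Step 2 — v_2(-4) = 2 (factor: -4 = −(2^2 · 1); the sign does not affect v_p). Step 3 — |x − y|_2 = 2^{-2} = 1/4.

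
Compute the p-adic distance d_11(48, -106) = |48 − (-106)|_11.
d_11(48, -106) = 1/11

Step 1 — x − y = 48 − (-106) = 154. Step 2 — v_11(154) = 1 (factor: 154 = (11^1 · 14); the sign does not affect v_p). Step 3 — |x − y|_11 = 11^{-1} = 1/11.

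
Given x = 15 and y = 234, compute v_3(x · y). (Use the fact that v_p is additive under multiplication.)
v_3(3510) = 3

v_p(x) = 1 (factor: 15 = 3^1 · 5); v_p(y) = 2 (factor: 234 = 3^2 · 26). Additivity: v_p(xy) = v_p(x) + v_p(y) = 1 + 2 = 3. (Direct check: xy = 3510 = 3^3 · (130).)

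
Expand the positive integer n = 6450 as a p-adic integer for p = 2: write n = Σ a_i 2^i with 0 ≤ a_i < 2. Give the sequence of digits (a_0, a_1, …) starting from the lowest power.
(a_0, a_1, …) = (0, 1, 0, 0, 1, 1, 0, 0, 1, 0, 0, 1, 1)

Repeated division by 2 gives the digits low-to-high: 6450 = 1·2^1 + 1·2^4 + 1·2^5 + 1·2^8 + 1·2^11 + 1·2^12. Digit sequence: (0, 1, 0, 0, 1, 1, 0, 0, 1, 0, 0, 1, 1).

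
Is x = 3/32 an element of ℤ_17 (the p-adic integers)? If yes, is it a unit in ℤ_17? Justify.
x ∈ ℤ_17^× (unit); v_17(x) = 0

ℤ_17 = {x ∈ ℚ_17 : v_17(x) ≥ 0} and ℤ_17^× = {x ∈ ℤ_17 : v_17(x) = 0}. Here v_17(3/32) = v_17(num) − v_17(den) = 0; compare against these criteria.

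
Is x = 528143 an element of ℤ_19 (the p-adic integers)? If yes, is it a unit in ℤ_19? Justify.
x ∈ ℤ_19 but not a unit; v_19(x) = 3 > 0

ℤ_19 = {x ∈ ℚ_19 : v_19(x) ≥ 0} and ℤ_19^× = {x ∈ ℤ_19 : v_19(x) = 0}. Here v_19(528143) = v_19(num) − v_19(den) = 3; compare against these criteria.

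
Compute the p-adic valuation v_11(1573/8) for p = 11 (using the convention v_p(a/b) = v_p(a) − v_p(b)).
v_11(1573/8) = 2

Factor powers of 11 from the numerator and denominator of the reduced fraction: 1573 = 11^2 · 13 and 8 = 11^0 · 8. Apply v_p(a/b) = v_p(a) − v_p(b): v_11(1573/8) = 2 − 0 = 2.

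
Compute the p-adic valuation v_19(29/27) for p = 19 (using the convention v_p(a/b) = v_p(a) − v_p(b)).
v_19(29/27) = 0

Factor powers of 19 from the numerator and denominator of the reduced fraction: 29 = 19^0 · 29 and 27 = 19^0 · 27. Apply v_p(a/b) = v_p(a) − v_p(b): v_19(29/27) = 0 − 0 = 0.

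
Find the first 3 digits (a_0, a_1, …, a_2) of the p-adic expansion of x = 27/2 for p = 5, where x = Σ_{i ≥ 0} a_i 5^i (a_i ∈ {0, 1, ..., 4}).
(a_0, …, a_2) = (1, 0, 3)

v_5(27/2) = 0 (numerator and denominator both coprime to 5), so x ∈ ℤ_5^×. Compute digits iteratively via a_i = x_i mod 5, x_{i+1} = (x_i − a_i)/5, with x_0 = x:
  x_0 = 27/2;  a_0 = 1;  x_1 = (x_0 − 1)/5 = 5/2
  x_1 = 5/2;  a_1 = 0;  x_2 = (x_1 − 0)/5 = 1/2
  x_2 = 1/2;  a_2 = 3;  x_3 = (x_2 − 3)/5 = -1/2
Digits: (1, 0, 3).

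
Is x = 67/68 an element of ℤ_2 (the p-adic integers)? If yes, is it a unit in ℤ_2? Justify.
x ∉ ℤ_2 (v_2(x) = -2 < 0)

ℤ_2 = {x ∈ ℚ_2 : v_2(x) ≥ 0} and ℤ_2^× = {x ∈ ℤ_2 : v_2(x) = 0}. Here v_2(67/68) = v_2(num) − v_2(den) = -2; compare against these criteria.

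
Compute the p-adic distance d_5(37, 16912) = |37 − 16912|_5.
d_5(37, 16912) = 1/625

Step 1 — x − y = 37 − 16912 = -16875. Step 2 — v_5(-16875) = 4 (factor: -16875 = −(5^4 · 27); the sign does not affect v_p). Step 3 — |x − y|_5 = 5^{-4} = 1/625.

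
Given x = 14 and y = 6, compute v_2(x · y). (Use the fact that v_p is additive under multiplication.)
v_2(84) = 2

v_p(x) = 1 (factor: 14 = 2^1 · 7); v_p(y) = 1 (factor: 6 = 2^1 · 3). Additivity: v_p(xy) = v_p(x) + v_p(y) = 1 + 1 = 2. (Direct check: xy = 84 = 2^2 · (21).)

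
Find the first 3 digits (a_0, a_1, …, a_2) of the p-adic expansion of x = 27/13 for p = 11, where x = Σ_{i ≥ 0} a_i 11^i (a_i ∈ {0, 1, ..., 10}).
(a_0, …, a_2) = (8, 2, 4)

v_11(27/13) = 0 (numerator and denominator both coprime to 11), so x ∈ ℤ_11^×. Compute digits iteratively via a_i = x_i mod 11, x_{i+1} = (x_i − a_i)/11, with x_0 = x:
  x_0 = 27/13;  a_0 = 8;  x_1 = (x_0 − 8)/11 = -7/13
  x_1 = -7/13;  a_1 = 2;  x_2 = (x_1 − 2)/11 = -3/13
  x_2 = -3/13;  a_2 = 4;  x_3 = (x_2 − 4)/11 = -5/13
Digits: (8, 2, 4).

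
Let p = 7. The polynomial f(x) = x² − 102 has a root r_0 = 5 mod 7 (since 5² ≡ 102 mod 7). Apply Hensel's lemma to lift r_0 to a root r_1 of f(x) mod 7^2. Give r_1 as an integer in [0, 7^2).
r_1 = 47 (mod 49)

Hensel's recurrence: r_{i+1} = r_i − f(r_i)·(f′(r_i))^{-1} mod 7^{i+2}, with f′(x) = 2x. Iterate:
  r_0 = 5 (mod 7)
  r_1 = 47 (mod 49)
Final: r_1 = 47, and one checks f(r_1) ≡ 0 mod 7^2.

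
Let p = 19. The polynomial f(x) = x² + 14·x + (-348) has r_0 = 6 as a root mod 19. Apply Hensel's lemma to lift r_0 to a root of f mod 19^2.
r_1 = 348 (mod 361)

Hensel: r_{i+1} = r_i − f(r_i)·(f′(r_i))^{-1} mod 19^{i+2}, f′(x) = 2x + 14. Iterate:
  r_0 = 6 (mod 19)
  r_1 = 348 (mod 361)
Final: r = 348 satisfies f(r) ≡ 0 mod 19^2.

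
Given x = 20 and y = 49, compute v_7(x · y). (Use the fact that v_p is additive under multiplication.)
v_7(980) = 2

v_p(x) = 0 (factor: 20 = 7^0 · 20); v_p(y) = 2 (factor: 49 = 7^2 · 1). Additivity: v_p(xy) = v_p(x) + v_p(y) = 0 + 2 = 2. (Direct check: xy = 980 = 7^2 · (20).)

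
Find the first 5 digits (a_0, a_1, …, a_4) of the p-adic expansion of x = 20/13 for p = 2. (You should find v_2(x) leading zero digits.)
(a_0, …, a_4) = (0, 0, 1, 0, 0)

v_2(20/13) = 2, so a_0 = ... = a_1 = 0. Factor out: x = 2^2 · u with u = 5/13 a unit in ℤ_2. Expand u iteratively via a_{v+i} = u_i mod 2, u_{i+1} = (u_i − a_{v+i})/2:
  u_0 = 5/13;  a_2 = 1;  u_1 = (u_0 − 1)/2 = -4/13
  u_1 = -4/13;  a_3 = 0;  u_2 = (u_1 − 0)/2 = -2/13
  u_2 = -2/13;  a_4 = 0;  u_3 = (u_2 − 0)/2 = -1/13
Digits: (0, 0, 1, 0, 0).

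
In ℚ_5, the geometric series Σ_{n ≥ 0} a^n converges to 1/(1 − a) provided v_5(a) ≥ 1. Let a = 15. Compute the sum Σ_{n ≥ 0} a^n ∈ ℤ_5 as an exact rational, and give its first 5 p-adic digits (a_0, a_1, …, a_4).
Σ a^n = 1/(1 − a) = -1/14;  first 5 digits = (1, 3, 4, 3, 1)

v_5(a) = 1 ≥ 1, so the series converges in ℤ_5 to 1/(1 − a) = 1/(1 − 15) = -1/14. Expand this rational in ℤ_5: compute digits iteratively via d_i = x_i mod 5, x_{i+1} = (x_i − d_i)/5. The first 5 digits are (1, 3, 4, 3, 1).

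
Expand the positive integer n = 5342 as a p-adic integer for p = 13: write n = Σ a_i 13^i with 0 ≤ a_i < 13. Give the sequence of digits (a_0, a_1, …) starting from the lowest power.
(a_0, a_1, …) = (12, 7, 5, 2)

Repeated division by 13 gives the digits low-to-high: 5342 = 12 + 7·13^1 + 5·13^2 + 2·13^3. Digit sequence: (12, 7, 5, 2).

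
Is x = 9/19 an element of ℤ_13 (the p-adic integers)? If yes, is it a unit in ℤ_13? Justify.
x ∈ ℤ_13^× (unit); v_13(x) = 0

ℤ_13 = {x ∈ ℚ_13 : v_13(x) ≥ 0} and ℤ_13^× = {x ∈ ℤ_13 : v_13(x) = 0}. Here v_13(9/19) = v_13(num) − v_13(den) = 0; compare against these criteria.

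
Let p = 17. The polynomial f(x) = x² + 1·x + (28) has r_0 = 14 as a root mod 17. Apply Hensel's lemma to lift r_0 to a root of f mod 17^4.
r_3 = 5437 (mod 83521)

Hensel: r_{i+1} = r_i − f(r_i)·(f′(r_i))^{-1} mod 17^{i+2}, f′(x) = 2x + 1. Iterate:
  r_0 = 14 (mod 17)
  r_1 = 235 (mod 289)
  r_2 = 524 (mod 4913)
  r_3 = 5437 (mod 83521)
Final: r = 5437 satisfies f(r) ≡ 0 mod 17^4.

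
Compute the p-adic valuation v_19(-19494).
v_19(-19494) = 2

v_19(n) is the largest exponent k such that 19^k divides n. Factor out: -19494 = -19^2 · 54. (Sign doesn't affect v_p.) So v_19(-19494) = 2.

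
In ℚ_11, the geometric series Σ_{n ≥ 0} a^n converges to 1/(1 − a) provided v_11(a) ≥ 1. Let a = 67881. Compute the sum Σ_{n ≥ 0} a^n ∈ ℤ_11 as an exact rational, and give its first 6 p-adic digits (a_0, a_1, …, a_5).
Σ a^n = 1/(1 − a) = -1/67880;  first 6 digits = (1, 0, 0, 7, 4, 0)

v_11(a) = 3 ≥ 1, so the series converges in ℤ_11 to 1/(1 − a) = 1/(1 − 67881) = -1/67880. Expand this rational in ℤ_11: compute digits iteratively via d_i = x_i mod 11, x_{i+1} = (x_i − d_i)/11. The first 6 digits are (1, 0, 0, 7, 4, 0).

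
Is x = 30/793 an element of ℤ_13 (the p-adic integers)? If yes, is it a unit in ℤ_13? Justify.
x ∉ ℤ_13 (v_13(x) = -1 < 0)

ℤ_13 = {x ∈ ℚ_13 : v_13(x) ≥ 0} and ℤ_13^× = {x ∈ ℤ_13 : v_13(x) = 0}. Here v_13(30/793) = v_13(num) − v_13(den) = -1; compare against these criteria.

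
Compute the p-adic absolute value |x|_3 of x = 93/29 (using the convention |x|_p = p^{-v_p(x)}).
|93/29|_3 = 1/3

Step 1 — compute v_3(x) by factoring powers of 3 out of the numerator and denominator: v_3(93/29) = 1. Step 2 — apply |x|_p = p^{-v_p(x)} = 3^{-1} = 1/3.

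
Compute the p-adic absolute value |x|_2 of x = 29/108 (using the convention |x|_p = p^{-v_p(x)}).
|29/108|_2 = 4

Step 1 — compute v_2(x) by factoring powers of 2 out of the numerator and denominator: v_2(29/108) = -2. Step 2 — apply |x|_p = p^{-v_p(x)} = 2^{2} = 4.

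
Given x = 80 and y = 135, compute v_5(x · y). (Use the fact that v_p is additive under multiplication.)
v_5(10800) = 2

v_p(x) = 1 (factor: 80 = 5^1 · 16); v_p(y) = 1 (factor: 135 = 5^1 · 27). Additivity: v_p(xy) = v_p(x) + v_p(y) = 1 + 1 = 2. (Direct check: xy = 10800 = 5^2 · (432).)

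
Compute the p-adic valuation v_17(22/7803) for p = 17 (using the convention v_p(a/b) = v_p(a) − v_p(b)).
v_17(22/7803) = -2

Factor powers of 17 from the numerator and denominator of the reduced fraction: 22 = 17^0 · 22 and 7803 = 17^2 · 27. Apply v_p(a/b) = v_p(a) − v_p(b): v_17(22/7803) = 0 − 2 = -2.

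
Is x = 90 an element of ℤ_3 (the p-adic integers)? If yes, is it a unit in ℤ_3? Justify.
x ∈ ℤ_3 but not a unit; v_3(x) = 2 > 0

ℤ_3 = {x ∈ ℚ_3 : v_3(x) ≥ 0} and ℤ_3^× = {x ∈ ℤ_3 : v_3(x) = 0}. Here v_3(90) = v_3(num) − v_3(den) = 2; compare against these criteria.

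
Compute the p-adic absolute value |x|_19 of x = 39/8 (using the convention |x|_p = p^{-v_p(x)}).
|39/8|_19 = 1

Step 1 — compute v_19(x) by factoring powers of 19 out of the numerator and denominator: v_19(39/8) = 0. Step 2 — apply |x|_p = p^{-v_p(x)} = 19^{0} = 1.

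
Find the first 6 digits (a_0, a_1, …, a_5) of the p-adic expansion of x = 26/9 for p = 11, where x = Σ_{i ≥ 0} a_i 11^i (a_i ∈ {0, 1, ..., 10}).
(a_0, …, a_5) = (9, 8, 9, 4, 2, 1)

v_11(26/9) = 0 (numerator and denominator both coprime to 11), so x ∈ ℤ_11^×. Compute digits iteratively via a_i = x_i mod 11, x_{i+1} = (x_i − a_i)/11, with x_0 = x:
  x_0 = 26/9;  a_0 = 9;  x_1 = (x_0 − 9)/11 = -5/9
  x_1 = -5/9;  a_1 = 8;  x_2 = (x_1 − 8)/11 = -7/9
  x_2 = -7/9;  a_2 = 9;  x_3 = (x_2 − 9)/11 = -8/9
  x_3 = -8/9;  a_3 = 4;  x_4 = (x_3 − 4)/11 = -4/9
  x_4 = -4/9;  a_4 = 2;  x_5 = (x_4 − 2)/11 = -2/9
  x_5 = -2/9;  a_5 = 1;  x_6 = (x_5 − 1)/11 = -1/9
Digits: (9, 8, 9, 4, 2, 1).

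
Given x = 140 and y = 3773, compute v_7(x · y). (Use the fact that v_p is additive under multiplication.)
v_7(528220) = 4

v_p(x) = 1 (factor: 140 = 7^1 · 20); v_p(y) = 3 (factor: 3773 = 7^3 · 11). Additivity: v_p(xy) = v_p(x) + v_p(y) = 1 + 3 = 4. (Direct check: xy = 528220 = 7^4 · (220).)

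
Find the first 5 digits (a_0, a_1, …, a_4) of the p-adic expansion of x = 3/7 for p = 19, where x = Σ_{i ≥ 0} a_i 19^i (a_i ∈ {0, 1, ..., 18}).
(a_0, …, a_4) = (14, 2, 8, 5, 16)

v_19(3/7) = 0 (numerator and denominator both coprime to 19), so x ∈ ℤ_19^×. Compute digits iteratively via a_i = x_i mod 19, x_{i+1} = (x_i − a_i)/19, with x_0 = x:
  x_0 = 3/7;  a_0 = 14;  x_1 = (x_0 − 14)/19 = -5/7
  x_1 = -5/7;  a_1 = 2;  x_2 = (x_1 − 2)/19 = -1/7
  x_2 = -1/7;  a_2 = 8;  x_3 = (x_2 − 8)/19 = -3/7
  x_3 = -3/7;  a_3 = 5;  x_4 = (x_3 − 5)/19 = -2/7
  x_4 = -2/7;  a_4 = 16;  x_5 = (x_4 − 16)/19 = -6/7
Digits: (14, 2, 8, 5, 16).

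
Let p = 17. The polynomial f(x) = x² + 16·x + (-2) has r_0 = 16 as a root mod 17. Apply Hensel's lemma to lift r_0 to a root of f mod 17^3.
r_2 = 4521 (mod 4913)

Hensel: r_{i+1} = r_i − f(r_i)·(f′(r_i))^{-1} mod 17^{i+2}, f′(x) = 2x + 16. Iterate:
  r_0 = 16 (mod 17)
  r_1 = 186 (mod 289)
  r_2 = 4521 (mod 4913)
Final: r = 4521 satisfies f(r) ≡ 0 mod 17^3.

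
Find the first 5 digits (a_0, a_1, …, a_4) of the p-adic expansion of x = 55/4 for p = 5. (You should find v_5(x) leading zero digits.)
(a_0, …, a_4) = (0, 4, 1, 1, 1)

v_5(55/4) = 1, so a_0 = ... = a_0 = 0. Factor out: x = 5^1 · u with u = 11/4 a unit in ℤ_5. Expand u iteratively via a_{v+i} = u_i mod 5, u_{i+1} = (u_i − a_{v+i})/5:
  u_0 = 11/4;  a_1 = 4;  u_1 = (u_0 − 4)/5 = -1/4
  u_1 = -1/4;  a_2 = 1;  u_2 = (u_1 − 1)/5 = -1/4
  u_2 = -1/4;  a_3 = 1;  u_3 = (u_2 − 1)/5 = -1/4
  u_3 = -1/4;  a_4 = 1;  u_4 = (u_3 − 1)/5 = -1/4
Digits: (0, 4, 1, 1, 1).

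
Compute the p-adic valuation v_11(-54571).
v_11(-54571) = 3

v_11(n) is the largest exponent k such that 11^k divides n. Factor out: -54571 = -11^3 · 41. (Sign doesn't affect v_p.) So v_11(-54571) = 3.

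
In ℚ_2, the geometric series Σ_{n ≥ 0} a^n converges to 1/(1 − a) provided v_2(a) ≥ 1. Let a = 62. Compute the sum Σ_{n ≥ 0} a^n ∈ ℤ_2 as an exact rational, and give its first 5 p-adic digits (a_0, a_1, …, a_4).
Σ a^n = 1/(1 − a) = -1/61;  first 5 digits = (1, 1, 0, 1, 0)

v_2(a) = 1 ≥ 1, so the series converges in ℤ_2 to 1/(1 − a) = 1/(1 − 62) = -1/61. Expand this rational in ℤ_2: compute digits iteratively via d_i = x_i mod 2, x_{i+1} = (x_i − d_i)/2. The first 5 digits are (1, 1, 0, 1, 0).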